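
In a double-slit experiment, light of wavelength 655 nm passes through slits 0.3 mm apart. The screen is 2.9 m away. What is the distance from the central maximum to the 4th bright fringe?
y = mλL/d = 25.33 mm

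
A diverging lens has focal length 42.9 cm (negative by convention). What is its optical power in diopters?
P = 1/f = -2.331 D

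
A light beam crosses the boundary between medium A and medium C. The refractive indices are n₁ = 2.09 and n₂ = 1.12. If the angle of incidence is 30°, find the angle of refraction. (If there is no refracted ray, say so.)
sin θ₂ = (n₁/n₂)·sin θ₁ = 0.933 → θ₂ = 68.91°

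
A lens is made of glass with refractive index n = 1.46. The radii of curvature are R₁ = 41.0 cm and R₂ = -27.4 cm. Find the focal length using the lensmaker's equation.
1/f = (n − 1)(1/R₁ − 1/R₂) → f = 35.7 cm (converging lens)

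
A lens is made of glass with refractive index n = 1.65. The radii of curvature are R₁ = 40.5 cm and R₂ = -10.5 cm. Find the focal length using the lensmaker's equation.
1/f = (n − 1)(1/R₁ − 1/R₂) → f = 12.83 cm (converging lens)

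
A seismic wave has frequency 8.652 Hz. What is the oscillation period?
T = 1/f = 0.1156 s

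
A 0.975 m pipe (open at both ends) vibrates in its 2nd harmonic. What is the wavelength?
λₙ = 2L/n = 0.975 m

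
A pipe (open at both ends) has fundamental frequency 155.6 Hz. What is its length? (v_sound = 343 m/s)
L = v/(2f₁) = 1.102 m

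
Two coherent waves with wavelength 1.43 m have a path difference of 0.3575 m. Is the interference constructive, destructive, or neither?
neither (partial) — path difference = 0.25λ, neither a whole number of wavelengths nor an odd multiple of λ/2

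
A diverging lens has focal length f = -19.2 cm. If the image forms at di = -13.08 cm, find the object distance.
1/do = 1/f − 1/di → do = 41.04 cm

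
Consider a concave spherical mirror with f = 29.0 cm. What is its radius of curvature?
R = 2|f| = 58 cm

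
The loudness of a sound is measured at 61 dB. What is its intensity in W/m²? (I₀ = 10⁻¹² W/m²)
I = I₀·10^(β/10) = 1.26 × 10⁻⁶ W/m²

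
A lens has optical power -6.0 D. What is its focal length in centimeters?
f = 1/P = -16.67 cm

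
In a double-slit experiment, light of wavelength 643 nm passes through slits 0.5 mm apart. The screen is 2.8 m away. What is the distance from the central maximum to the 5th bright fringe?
y = mλL/d = 18 mm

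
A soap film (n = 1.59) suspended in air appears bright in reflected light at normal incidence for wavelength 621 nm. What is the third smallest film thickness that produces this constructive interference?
2nt = (m − ½)λ with m = 3 → t = (m − ½)λ/(2n) = 488.2 nm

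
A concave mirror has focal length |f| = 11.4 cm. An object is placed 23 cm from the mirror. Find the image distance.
f = +11.4 cm (concave); 1/di = 1/f − 1/do → di = 22.6 cm (real image, in front of mirror)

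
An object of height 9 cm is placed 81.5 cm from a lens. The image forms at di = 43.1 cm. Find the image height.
hi = (-di/do) × ho = -4.76 cm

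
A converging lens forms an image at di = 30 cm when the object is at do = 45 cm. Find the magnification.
M = −di/do = -0.6667 (inverted image)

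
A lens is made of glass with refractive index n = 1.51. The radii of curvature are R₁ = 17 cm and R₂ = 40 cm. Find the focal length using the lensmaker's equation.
1/f = (n − 1)(1/R₁ − 1/R₂) → f = 57.97 cm (converging lens)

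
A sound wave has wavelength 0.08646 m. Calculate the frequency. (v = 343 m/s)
f = v/λ = 3967 Hz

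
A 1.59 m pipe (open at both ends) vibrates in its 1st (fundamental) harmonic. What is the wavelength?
λₙ = 2L/n = 3.18 m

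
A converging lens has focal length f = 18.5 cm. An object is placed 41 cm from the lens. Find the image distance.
1/di = 1/f − 1/do → di = 33.71 cm (real image)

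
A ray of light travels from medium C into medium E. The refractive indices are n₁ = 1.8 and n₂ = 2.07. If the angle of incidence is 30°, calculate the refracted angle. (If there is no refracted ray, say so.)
sin θ₂ = (n₁/n₂)·sin θ₁ = 0.4348 → θ₂ = 25.77°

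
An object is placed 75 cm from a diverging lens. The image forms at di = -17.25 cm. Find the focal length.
1/f = 1/do + 1/di → f = -22.4 cm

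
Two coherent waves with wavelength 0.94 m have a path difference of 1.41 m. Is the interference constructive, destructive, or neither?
destructive — path difference = 1.5λ, an odd multiple of λ/2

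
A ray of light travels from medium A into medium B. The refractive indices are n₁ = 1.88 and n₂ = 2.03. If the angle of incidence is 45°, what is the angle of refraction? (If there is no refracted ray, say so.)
sin θ₂ = (n₁/n₂)·sin θ₁ = 0.6549 → θ₂ = 40.91°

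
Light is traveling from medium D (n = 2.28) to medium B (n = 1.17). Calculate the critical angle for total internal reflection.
θc = arcsin(n₂/n₁) = 30.87°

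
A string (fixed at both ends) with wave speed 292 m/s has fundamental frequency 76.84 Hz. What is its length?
L = v/(2f₁) = 1.9 m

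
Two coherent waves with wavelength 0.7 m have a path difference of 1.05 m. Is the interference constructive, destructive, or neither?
destructive — path difference = 1.5λ, an odd multiple of λ/2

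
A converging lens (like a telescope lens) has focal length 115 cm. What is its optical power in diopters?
P = 1/f = 0.8696 D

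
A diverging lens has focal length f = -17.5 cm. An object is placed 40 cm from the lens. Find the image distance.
1/di = 1/f − 1/do → di = -12.17 cm (virtual image)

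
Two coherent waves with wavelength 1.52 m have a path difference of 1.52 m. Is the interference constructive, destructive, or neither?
constructive — path difference = 1λ, a whole number of wavelengths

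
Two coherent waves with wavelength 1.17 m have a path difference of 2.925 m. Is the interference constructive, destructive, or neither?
destructive — path difference = 2.5λ, an odd multiple of λ/2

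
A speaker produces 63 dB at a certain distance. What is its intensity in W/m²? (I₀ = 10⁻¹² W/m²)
I = I₀·10^(β/10) = 2.00 × 10⁻⁶ W/m²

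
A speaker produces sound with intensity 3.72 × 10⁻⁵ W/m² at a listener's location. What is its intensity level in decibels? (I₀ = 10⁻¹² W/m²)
β = 10·log₁₀(I/I₀) = 75.71 dB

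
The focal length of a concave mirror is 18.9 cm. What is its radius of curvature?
R = 2|f| = 37.8 cm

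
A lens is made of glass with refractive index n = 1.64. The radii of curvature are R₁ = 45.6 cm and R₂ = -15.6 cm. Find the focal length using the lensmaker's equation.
1/f = (n − 1)(1/R₁ − 1/R₂) → f = 18.16 cm (converging lens)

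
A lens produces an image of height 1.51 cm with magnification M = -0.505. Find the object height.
ho = |hi|/|M| = 2.99 cm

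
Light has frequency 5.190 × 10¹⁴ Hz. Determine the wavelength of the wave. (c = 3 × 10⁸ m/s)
λ = c/f = 578 nm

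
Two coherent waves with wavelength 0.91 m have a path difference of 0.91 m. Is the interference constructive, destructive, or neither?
constructive — path difference = 1λ, a whole number of wavelengths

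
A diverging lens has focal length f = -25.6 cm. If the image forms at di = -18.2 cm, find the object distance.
1/do = 1/f − 1/di → do = 62.96 cm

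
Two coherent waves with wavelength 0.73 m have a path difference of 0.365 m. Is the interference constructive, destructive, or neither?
destructive — path difference = 0.5λ, an odd multiple of λ/2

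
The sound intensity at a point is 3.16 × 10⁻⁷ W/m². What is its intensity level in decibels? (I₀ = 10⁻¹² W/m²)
β = 10·log₁₀(I/I₀) = 55 dB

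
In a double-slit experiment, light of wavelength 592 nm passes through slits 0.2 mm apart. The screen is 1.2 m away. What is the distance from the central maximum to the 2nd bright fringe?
y = mλL/d = 7.104 mm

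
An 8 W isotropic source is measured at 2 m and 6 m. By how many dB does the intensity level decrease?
Δβ = 20·log₁₀(r₂/r₁) = 9.542 dB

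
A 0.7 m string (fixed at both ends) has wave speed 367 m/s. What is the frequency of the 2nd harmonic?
fₙ = nv/(2L) = 524.3 Hz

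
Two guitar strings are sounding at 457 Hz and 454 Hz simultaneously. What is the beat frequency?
3 Hz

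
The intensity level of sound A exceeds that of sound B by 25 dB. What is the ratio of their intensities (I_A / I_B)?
I_A/I_B = 10^(Δβ/10) = 316.2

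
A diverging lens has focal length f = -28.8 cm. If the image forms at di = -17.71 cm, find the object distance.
1/do = 1/f − 1/di → do = 45.99 cm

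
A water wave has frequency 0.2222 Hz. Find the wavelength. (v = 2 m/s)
λ = v/f = 9.001 m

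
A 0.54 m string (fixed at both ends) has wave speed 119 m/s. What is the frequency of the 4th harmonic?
fₙ = nv/(2L) = 440.7 Hz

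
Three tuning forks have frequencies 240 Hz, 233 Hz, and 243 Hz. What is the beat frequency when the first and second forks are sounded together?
7 Hz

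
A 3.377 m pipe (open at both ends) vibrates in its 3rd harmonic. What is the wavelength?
λₙ = 2L/n = 2.251 m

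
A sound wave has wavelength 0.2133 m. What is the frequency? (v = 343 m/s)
f = v/λ = 1608 Hz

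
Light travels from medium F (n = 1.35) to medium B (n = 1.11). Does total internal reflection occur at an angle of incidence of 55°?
θc = arcsin(n₂/n₁) = 55.31°; 55° < θc, so no — the ray refracts.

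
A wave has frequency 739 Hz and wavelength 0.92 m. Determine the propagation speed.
v = fλ = 679.9 m/s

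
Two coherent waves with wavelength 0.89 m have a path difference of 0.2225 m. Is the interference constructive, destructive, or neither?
neither (partial) — path difference = 0.25λ, neither a whole number of wavelengths nor an odd multiple of λ/2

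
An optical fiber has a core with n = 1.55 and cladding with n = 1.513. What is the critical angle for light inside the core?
θc = arcsin(n_cladding/n_core) = 77.46°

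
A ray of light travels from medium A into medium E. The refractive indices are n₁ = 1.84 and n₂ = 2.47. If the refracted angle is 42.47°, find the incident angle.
sin θ₁ = (n₂/n₁)·sin θ₂ → θ₁ = 65.01°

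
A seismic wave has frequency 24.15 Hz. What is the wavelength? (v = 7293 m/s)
λ = v/f = 302 m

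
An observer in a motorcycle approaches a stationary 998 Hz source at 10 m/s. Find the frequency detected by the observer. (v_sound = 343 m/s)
f_obs = f·(v + v_o)/v = 1027 Hz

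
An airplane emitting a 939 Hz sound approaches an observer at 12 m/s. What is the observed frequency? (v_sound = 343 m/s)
f_obs = f·v/(v − v_s) = 973 Hz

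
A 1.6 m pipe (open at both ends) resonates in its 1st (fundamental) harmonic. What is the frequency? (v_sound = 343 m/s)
fₙ = nv/(2L) = 107.2 Hz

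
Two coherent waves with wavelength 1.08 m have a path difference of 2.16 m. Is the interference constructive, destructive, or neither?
constructive — path difference = 2λ, a whole number of wavelengths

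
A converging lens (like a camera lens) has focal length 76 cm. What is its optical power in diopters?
P = 1/f = 1.316 D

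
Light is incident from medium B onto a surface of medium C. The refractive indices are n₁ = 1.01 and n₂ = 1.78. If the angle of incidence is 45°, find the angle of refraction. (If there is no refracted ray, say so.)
sin θ₂ = (n₁/n₂)·sin θ₁ = 0.4012 → θ₂ = 23.65°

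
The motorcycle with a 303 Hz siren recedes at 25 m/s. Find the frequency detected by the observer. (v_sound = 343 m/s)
f_obs = f·v/(v + v_s) = 282.4 Hz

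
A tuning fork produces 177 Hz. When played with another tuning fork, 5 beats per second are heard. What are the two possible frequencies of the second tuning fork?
f₂ = 177 ± 5 Hz → 182 Hz or 172 Hz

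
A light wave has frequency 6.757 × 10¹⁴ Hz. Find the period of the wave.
T = 1/f = 1.480 × 10⁻¹⁵ s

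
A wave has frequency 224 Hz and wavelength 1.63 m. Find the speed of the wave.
v = fλ = 365.1 m/s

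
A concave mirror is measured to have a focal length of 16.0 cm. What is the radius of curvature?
R = 2|f| = 32 cm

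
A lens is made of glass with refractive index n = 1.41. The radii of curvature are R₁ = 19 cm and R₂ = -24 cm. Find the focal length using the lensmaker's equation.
1/f = (n − 1)(1/R₁ − 1/R₂) → f = 25.87 cm (converging lens)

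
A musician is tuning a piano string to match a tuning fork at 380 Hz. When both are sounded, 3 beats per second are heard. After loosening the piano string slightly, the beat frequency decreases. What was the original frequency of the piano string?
383 Hz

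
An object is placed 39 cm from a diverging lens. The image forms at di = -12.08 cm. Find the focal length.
1/f = 1/do + 1/di → f = -17.5 cm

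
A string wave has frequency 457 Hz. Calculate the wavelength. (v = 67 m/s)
λ = v/f = 0.1466 m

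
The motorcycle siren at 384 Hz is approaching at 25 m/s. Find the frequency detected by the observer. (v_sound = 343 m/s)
f_obs = f·v/(v − v_s) = 414.2 Hz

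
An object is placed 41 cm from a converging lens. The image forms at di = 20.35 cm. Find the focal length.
1/f = 1/do + 1/di → f = 13.6 cm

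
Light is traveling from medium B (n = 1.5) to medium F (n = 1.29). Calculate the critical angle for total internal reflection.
θc = arcsin(n₂/n₁) = 59.32°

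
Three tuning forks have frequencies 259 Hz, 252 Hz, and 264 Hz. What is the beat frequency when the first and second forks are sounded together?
7 Hz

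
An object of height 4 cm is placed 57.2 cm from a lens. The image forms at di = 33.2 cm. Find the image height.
hi = (-di/do) × ho = -2.322 cm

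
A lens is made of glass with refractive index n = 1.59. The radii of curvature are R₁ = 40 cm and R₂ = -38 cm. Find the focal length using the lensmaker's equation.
1/f = (n − 1)(1/R₁ − 1/R₂) → f = 33.03 cm (converging lens)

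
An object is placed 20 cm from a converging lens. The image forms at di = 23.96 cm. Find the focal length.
1/f = 1/do + 1/di → f = 10.9 cm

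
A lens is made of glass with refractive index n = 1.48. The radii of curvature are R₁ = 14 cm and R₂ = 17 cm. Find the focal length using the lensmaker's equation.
1/f = (n − 1)(1/R₁ − 1/R₂) → f = 165.3 cm (converging lens)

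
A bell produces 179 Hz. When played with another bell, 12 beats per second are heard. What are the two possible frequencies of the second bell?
f₂ = 179 ± 12 Hz → 191 Hz or 167 Hz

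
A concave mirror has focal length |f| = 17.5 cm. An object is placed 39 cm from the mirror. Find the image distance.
f = +17.5 cm (concave); 1/di = 1/f − 1/do → di = 31.74 cm (real image, in front of mirror)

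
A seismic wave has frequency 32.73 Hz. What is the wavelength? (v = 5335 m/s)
λ = v/f = 163 m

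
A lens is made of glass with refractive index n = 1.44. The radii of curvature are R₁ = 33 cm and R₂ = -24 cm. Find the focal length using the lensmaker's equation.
1/f = (n − 1)(1/R₁ − 1/R₂) → f = 31.58 cm (converging lens)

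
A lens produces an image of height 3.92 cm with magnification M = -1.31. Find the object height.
ho = |hi|/|M| = 2.992 cm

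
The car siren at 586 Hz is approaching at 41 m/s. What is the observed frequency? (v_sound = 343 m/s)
f_obs = f·v/(v − v_s) = 665.6 Hz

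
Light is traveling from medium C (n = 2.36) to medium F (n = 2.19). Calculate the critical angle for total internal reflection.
θc = arcsin(n₂/n₁) = 68.12°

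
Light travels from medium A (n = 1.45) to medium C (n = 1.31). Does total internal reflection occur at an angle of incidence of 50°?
θc = arcsin(n₂/n₁) = 64.62°; 50° < θc, so no — the ray refracts.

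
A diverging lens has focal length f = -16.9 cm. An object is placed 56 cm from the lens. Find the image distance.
1/di = 1/f − 1/do → di = -12.98 cm (virtual image)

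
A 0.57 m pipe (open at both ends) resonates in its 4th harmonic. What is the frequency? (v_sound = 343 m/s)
fₙ = nv/(2L) = 1204 Hz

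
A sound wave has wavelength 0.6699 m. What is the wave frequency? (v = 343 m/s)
f = v/λ = 512 Hz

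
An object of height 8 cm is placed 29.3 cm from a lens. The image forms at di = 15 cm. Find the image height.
hi = (-di/do) × ho = -4.096 cm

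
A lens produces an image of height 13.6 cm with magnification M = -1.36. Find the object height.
ho = |hi|/|M| = 10 cm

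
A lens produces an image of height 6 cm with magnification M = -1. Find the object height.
ho = |hi|/|M| = 6 cm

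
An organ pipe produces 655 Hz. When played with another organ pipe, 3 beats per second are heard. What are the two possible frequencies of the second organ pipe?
f₂ = 655 ± 3 Hz → 658 Hz or 652 Hz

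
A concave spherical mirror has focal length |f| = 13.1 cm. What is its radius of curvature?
R = 2|f| = 26.2 cm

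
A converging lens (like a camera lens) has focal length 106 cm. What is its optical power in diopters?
P = 1/f = 0.9434 D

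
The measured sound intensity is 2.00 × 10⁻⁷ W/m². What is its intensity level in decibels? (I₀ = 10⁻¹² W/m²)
β = 10·log₁₀(I/I₀) = 53.01 dB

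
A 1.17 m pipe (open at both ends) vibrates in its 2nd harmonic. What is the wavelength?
λₙ = 2L/n = 1.17 m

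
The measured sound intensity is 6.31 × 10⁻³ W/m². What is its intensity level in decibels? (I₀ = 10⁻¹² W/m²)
β = 10·log₁₀(I/I₀) = 98 dB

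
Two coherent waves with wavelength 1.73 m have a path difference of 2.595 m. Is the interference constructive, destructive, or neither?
destructive — path difference = 1.5λ, an odd multiple of λ/2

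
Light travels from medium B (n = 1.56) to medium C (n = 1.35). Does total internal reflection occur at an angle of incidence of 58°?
θc = arcsin(n₂/n₁) = 59.93°; 58° < θc, so no — the ray refracts.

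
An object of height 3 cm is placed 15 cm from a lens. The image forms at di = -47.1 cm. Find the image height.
hi = (-di/do) × ho = 9.42 cm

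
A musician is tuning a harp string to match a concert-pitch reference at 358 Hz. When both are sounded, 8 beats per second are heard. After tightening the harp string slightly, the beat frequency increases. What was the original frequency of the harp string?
366 Hz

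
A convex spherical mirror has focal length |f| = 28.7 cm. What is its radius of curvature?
R = 2|f| = 57.4 cm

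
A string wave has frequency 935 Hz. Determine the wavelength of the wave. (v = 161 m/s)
λ = v/f = 0.1722 m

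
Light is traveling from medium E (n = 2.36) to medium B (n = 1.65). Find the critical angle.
θc = arcsin(n₂/n₁) = 44.36°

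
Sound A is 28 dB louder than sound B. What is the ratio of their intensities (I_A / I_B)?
I_A/I_B = 10^(Δβ/10) = 631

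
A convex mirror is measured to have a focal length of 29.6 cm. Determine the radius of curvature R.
R = 2|f| = 59.2 cm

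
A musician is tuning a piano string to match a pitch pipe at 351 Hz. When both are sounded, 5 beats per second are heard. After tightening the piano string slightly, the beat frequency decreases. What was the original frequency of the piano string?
346 Hz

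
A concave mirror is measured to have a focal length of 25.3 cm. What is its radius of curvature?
R = 2|f| = 50.6 cm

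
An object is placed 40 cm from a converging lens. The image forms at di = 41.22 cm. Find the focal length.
1/f = 1/do + 1/di → f = 20.3 cm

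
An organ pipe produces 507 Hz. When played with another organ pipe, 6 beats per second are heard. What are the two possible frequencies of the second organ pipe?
f₂ = 507 ± 6 Hz → 513 Hz or 501 Hz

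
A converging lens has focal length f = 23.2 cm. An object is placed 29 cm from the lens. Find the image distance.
1/di = 1/f − 1/do → di = 116 cm (real image)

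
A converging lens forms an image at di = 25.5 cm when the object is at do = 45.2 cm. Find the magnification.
M = −di/do = -0.5642 (inverted image)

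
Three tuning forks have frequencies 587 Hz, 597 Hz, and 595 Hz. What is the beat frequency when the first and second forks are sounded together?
10 Hz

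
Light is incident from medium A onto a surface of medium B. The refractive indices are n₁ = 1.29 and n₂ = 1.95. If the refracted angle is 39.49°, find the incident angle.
sin θ₁ = (n₂/n₁)·sin θ₂ → θ₁ = 74.01°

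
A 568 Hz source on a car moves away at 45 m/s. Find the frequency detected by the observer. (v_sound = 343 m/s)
f_obs = f·v/(v + v_s) = 502.1 Hz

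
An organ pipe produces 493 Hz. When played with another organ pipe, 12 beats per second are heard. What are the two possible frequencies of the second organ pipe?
f₂ = 493 ± 12 Hz → 505 Hz or 481 Hz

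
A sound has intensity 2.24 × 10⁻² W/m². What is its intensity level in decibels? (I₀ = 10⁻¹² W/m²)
β = 10·log₁₀(I/I₀) = 103.5 dB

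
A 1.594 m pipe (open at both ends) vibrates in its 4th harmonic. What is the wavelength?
λₙ = 2L/n = 0.797 m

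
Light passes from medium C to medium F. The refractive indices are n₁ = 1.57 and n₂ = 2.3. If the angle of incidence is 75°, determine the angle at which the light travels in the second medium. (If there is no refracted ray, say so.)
sin θ₂ = (n₁/n₂)·sin θ₁ = 0.6593 → θ₂ = 41.25°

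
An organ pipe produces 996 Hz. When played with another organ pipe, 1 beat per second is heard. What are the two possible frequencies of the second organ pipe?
f₂ = 996 ± 1 Hz → 997 Hz or 995 Hz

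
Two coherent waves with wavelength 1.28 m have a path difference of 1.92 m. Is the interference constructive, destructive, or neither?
destructive — path difference = 1.5λ, an odd multiple of λ/2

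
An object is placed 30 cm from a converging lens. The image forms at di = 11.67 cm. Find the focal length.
1/f = 1/do + 1/di → f = 8.402 cm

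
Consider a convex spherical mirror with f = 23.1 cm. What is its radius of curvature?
R = 2|f| = 46.2 cm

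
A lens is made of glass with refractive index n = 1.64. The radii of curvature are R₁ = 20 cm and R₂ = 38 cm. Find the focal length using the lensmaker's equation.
1/f = (n − 1)(1/R₁ − 1/R₂) → f = 65.97 cm (converging lens)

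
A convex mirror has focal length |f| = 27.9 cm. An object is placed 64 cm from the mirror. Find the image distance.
f = −27.9 cm (convex); 1/di = 1/f − 1/do → di = -19.43 cm (virtual image, behind mirror)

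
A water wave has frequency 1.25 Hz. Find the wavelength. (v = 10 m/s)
λ = v/f = 8 m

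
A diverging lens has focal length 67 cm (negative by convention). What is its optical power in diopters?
P = 1/f = -1.493 D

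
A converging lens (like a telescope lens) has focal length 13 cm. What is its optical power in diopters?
P = 1/f = 7.692 D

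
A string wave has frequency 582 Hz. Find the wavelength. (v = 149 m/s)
λ = v/f = 0.256 m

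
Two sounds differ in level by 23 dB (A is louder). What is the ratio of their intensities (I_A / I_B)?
I_A/I_B = 10^(Δβ/10) = 199.5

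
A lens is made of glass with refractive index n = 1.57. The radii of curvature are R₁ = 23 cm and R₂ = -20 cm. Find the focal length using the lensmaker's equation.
1/f = (n − 1)(1/R₁ − 1/R₂) → f = 18.77 cm (converging lens)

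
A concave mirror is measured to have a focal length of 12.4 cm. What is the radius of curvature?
R = 2|f| = 24.8 cm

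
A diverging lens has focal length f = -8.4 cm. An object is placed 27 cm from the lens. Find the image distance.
1/di = 1/f − 1/do → di = -6.407 cm (virtual image)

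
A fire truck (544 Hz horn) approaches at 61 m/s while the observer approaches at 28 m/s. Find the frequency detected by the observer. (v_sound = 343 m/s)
f_obs = f·(v + v_o)/(v − v_s) = 715.7 Hz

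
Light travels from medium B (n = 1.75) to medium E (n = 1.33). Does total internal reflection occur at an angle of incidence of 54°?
θc = arcsin(n₂/n₁) = 49.46°; 54° > θc, so yes — total internal reflection.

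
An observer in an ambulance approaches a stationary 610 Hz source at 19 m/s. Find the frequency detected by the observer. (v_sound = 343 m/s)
f_obs = f·(v + v_o)/v = 643.8 Hz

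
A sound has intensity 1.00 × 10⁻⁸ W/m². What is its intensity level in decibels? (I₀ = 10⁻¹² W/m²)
β = 10·log₁₀(I/I₀) = 40 dB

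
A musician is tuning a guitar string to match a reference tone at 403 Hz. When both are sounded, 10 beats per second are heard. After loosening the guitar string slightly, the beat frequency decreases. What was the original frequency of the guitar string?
413 Hz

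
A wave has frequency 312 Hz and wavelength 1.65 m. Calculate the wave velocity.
v = fλ = 514.8 m/s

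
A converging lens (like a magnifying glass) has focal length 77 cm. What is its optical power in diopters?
P = 1/f = 1.299 D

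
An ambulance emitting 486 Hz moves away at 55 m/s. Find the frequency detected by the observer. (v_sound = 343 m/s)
f_obs = f·v/(v + v_s) = 418.8 Hz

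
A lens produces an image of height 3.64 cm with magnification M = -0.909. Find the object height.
ho = |hi|/|M| = 4.004 cm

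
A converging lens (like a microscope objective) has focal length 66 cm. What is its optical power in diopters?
P = 1/f = 1.515 D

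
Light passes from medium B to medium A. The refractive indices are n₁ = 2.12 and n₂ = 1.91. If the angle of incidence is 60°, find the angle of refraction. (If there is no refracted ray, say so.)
sin θ₂ = (n₁/n₂)·sin θ₁ = 0.9612 → θ₂ = 74°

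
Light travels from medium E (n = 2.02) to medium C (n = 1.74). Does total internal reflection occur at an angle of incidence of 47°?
θc = arcsin(n₂/n₁) = 59.47°; 47° < θc, so no — the ray refracts.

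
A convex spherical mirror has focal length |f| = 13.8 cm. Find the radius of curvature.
R = 2|f| = 27.6 cm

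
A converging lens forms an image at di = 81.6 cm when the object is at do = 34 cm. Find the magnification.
M = −di/do = -2.4 (inverted image)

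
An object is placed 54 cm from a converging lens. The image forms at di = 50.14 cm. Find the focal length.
1/f = 1/do + 1/di → f = 26 cm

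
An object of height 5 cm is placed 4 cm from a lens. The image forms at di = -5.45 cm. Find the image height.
hi = (-di/do) × ho = 6.812 cm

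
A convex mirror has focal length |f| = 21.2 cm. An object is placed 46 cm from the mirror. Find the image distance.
f = −21.2 cm (convex); 1/di = 1/f − 1/do → di = -14.51 cm (virtual image, behind mirror)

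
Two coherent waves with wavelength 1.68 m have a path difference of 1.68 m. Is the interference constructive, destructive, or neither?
constructive — path difference = 1λ, a whole number of wavelengths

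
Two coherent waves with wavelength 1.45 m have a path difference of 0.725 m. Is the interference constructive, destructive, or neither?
destructive — path difference = 0.5λ, an odd multiple of λ/2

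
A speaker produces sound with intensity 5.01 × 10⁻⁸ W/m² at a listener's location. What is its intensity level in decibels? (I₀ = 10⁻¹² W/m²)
β = 10·log₁₀(I/I₀) = 47 dB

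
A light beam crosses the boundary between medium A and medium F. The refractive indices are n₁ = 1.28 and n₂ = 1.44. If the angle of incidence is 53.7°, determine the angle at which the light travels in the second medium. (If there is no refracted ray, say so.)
sin θ₂ = (n₁/n₂)·sin θ₁ = 0.7164 → θ₂ = 45.76°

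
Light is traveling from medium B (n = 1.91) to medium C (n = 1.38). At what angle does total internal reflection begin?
θc = arcsin(n₂/n₁) = 46.26°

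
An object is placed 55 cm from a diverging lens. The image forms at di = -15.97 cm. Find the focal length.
1/f = 1/do + 1/di → f = -22.5 cm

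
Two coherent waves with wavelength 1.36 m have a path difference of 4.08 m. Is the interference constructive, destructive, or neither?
constructive — path difference = 3λ, a whole number of wavelengths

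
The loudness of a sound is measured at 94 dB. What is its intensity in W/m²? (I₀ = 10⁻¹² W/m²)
I = I₀·10^(β/10) = 2.51 × 10⁻³ W/m²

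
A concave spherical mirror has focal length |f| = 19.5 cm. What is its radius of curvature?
R = 2|f| = 39 cm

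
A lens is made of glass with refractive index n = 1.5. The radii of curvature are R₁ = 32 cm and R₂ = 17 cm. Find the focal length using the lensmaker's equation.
1/f = (n − 1)(1/R₁ − 1/R₂) → f = -72.53 cm (diverging lens)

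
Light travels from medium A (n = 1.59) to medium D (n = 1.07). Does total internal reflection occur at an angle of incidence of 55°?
θc = arcsin(n₂/n₁) = 42.3°; 55° > θc, so yes — total internal reflection.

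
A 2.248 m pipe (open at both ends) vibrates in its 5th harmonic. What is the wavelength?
λₙ = 2L/n = 0.8992 m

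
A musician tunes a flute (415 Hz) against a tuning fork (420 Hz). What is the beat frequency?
5 Hz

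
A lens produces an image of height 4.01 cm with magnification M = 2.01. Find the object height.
ho = |hi|/|M| = 1.995 cm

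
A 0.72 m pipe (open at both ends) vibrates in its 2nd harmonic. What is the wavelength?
λₙ = 2L/n = 0.72 m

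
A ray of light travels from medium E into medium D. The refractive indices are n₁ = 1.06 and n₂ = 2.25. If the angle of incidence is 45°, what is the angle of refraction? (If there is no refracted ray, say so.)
sin θ₂ = (n₁/n₂)·sin θ₁ = 0.3331 → θ₂ = 19.46°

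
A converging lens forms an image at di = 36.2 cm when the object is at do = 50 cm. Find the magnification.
M = −di/do = -0.724 (inverted image)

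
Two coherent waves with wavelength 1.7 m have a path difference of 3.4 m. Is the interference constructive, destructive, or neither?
constructive — path difference = 2λ, a whole number of wavelengths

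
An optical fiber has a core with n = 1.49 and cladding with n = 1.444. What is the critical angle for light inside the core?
θc = arcsin(n_cladding/n_core) = 75.73°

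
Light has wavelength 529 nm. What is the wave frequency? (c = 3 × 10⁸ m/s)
f = c/λ = 5.671 × 10¹⁴ Hz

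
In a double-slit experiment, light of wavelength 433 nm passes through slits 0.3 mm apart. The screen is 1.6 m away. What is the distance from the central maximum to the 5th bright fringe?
y = mλL/d = 11.55 mm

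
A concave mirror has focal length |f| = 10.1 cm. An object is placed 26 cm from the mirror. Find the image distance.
f = +10.1 cm (concave); 1/di = 1/f − 1/do → di = 16.52 cm (real image, in front of mirror)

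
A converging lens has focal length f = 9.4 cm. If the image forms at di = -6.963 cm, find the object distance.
1/do = 1/f − 1/di → do = 4 cm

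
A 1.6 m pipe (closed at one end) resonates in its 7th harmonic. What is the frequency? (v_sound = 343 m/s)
fₙ = nv/(4L) = 375.2 Hz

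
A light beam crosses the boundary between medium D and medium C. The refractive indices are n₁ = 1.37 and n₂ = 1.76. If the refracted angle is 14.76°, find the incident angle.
sin θ₁ = (n₂/n₁)·sin θ₂ → θ₁ = 19.1°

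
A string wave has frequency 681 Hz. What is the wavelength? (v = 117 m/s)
λ = v/f = 0.1718 m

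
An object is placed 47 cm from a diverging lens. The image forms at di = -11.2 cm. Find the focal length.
1/f = 1/do + 1/di → f = -14.7 cm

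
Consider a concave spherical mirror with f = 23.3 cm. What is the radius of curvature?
R = 2|f| = 46.6 cm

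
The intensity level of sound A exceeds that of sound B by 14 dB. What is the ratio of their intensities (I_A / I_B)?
I_A/I_B = 10^(Δβ/10) = 25.12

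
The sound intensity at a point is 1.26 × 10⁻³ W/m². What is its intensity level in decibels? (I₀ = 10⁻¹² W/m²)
β = 10·log₁₀(I/I₀) = 91 dB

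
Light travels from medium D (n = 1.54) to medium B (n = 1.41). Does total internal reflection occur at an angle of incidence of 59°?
θc = arcsin(n₂/n₁) = 66.29°; 59° < θc, so no — the ray refracts.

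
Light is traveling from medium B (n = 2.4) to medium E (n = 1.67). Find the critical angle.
θc = arcsin(n₂/n₁) = 44.09°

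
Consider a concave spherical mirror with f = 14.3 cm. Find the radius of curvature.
R = 2|f| = 28.6 cm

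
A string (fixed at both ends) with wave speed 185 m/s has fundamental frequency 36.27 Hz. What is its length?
L = v/(2f₁) = 2.55 m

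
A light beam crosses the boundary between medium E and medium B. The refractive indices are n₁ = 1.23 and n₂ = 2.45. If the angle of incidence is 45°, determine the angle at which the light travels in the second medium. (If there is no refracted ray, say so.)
sin θ₂ = (n₁/n₂)·sin θ₁ = 0.355 → θ₂ = 20.79°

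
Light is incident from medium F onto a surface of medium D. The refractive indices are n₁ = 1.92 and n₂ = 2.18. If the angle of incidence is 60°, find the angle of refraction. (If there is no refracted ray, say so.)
sin θ₂ = (n₁/n₂)·sin θ₁ = 0.7627 → θ₂ = 49.71°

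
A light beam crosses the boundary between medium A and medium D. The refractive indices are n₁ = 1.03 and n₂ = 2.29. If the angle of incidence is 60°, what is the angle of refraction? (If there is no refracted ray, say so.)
sin θ₂ = (n₁/n₂)·sin θ₁ = 0.3895 → θ₂ = 22.92°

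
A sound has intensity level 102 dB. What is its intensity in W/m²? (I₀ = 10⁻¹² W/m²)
I = I₀·10^(β/10) = 1.58 × 10⁻² W/m²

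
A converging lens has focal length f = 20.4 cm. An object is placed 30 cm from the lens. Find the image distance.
1/di = 1/f − 1/do → di = 63.75 cm (real image)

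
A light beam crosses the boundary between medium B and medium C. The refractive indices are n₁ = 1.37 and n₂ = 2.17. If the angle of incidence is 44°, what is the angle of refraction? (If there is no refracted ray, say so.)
sin θ₂ = (n₁/n₂)·sin θ₁ = 0.4386 → θ₂ = 26.01°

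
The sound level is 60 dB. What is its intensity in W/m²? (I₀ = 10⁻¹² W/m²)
I = I₀·10^(β/10) = 1.00 × 10⁻⁶ W/m²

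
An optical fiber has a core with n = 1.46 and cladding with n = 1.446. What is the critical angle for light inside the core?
θc = arcsin(n_cladding/n_core) = 82.06°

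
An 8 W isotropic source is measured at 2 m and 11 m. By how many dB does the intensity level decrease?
Δβ = 20·log₁₀(r₂/r₁) = 14.81 dB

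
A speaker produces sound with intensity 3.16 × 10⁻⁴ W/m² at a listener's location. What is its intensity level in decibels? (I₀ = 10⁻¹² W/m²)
β = 10·log₁₀(I/I₀) = 85 dB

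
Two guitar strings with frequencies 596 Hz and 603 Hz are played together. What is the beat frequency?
7 Hz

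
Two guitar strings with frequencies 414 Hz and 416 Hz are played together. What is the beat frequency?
2 Hz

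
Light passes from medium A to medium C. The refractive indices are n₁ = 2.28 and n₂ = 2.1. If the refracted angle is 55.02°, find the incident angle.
sin θ₁ = (n₂/n₁)·sin θ₂ → θ₁ = 49°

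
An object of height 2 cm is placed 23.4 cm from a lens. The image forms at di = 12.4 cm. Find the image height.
hi = (-di/do) × ho = -1.06 cm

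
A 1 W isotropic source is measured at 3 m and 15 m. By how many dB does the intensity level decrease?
Δβ = 20·log₁₀(r₂/r₁) = 13.98 dB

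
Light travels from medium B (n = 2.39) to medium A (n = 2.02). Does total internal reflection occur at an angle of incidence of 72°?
θc = arcsin(n₂/n₁) = 57.69°; 72° > θc, so yes — total internal reflection.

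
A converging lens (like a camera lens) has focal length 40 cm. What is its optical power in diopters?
P = 1/f = 2.5 D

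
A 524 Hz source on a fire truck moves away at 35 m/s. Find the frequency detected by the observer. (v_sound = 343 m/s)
f_obs = f·v/(v + v_s) = 475.5 Hz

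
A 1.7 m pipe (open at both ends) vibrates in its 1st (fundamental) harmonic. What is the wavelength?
λₙ = 2L/n = 3.4 m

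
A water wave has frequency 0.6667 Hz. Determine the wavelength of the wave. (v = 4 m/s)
λ = v/f = 6 m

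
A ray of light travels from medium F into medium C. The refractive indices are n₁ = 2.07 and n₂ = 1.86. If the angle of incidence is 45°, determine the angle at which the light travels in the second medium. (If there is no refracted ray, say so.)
sin θ₂ = (n₁/n₂)·sin θ₁ = 0.7869 → θ₂ = 51.9°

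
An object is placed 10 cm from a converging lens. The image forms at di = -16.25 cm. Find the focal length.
1/f = 1/do + 1/di → f = 26 cm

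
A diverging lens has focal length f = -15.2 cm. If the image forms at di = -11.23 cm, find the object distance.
1/do = 1/f − 1/di → do = 43 cm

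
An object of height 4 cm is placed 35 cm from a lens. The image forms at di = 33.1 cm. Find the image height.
hi = (-di/do) × ho = -3.783 cm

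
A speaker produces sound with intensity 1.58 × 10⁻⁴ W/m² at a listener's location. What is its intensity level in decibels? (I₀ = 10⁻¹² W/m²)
β = 10·log₁₀(I/I₀) = 81.99 dB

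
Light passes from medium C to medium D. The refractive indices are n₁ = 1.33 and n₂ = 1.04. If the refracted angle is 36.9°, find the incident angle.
sin θ₁ = (n₂/n₁)·sin θ₂ → θ₁ = 28°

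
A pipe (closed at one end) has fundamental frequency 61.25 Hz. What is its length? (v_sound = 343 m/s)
L = v/(4f₁) = 1.4 m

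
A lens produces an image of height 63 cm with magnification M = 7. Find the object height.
ho = |hi|/|M| = 9 cm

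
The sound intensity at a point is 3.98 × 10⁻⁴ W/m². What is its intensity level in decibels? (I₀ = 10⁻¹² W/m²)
β = 10·log₁₀(I/I₀) = 86 dB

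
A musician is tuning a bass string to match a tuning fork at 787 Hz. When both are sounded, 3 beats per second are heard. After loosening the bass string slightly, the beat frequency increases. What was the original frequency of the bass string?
784 Hz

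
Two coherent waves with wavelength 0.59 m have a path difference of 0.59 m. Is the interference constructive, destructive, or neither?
constructive — path difference = 1λ, a whole number of wavelengths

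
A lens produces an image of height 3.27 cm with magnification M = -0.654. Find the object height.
ho = |hi|/|M| = 5 cm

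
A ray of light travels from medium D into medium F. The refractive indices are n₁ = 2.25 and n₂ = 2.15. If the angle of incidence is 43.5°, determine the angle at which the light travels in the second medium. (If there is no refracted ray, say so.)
sin θ₂ = (n₁/n₂)·sin θ₁ = 0.7204 → θ₂ = 46.09°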